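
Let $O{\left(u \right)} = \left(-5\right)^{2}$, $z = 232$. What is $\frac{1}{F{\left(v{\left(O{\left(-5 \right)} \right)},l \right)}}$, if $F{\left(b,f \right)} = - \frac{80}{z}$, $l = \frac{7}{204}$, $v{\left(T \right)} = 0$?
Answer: $- \frac{29}{10} \approx -2.9$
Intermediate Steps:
$O{\left(u \right)} = 25$
$l = \frac{7}{204}$ ($l = 7 \cdot \frac{1}{204} = \frac{7}{204} \approx 0.034314$)
$F{\left(b,f \right)} = - \frac{10}{29}$ ($F{\left(b,f \right)} = - \frac{80}{232} = \left(-80\right) \frac{1}{232} = - \frac{10}{29}$)
$\frac{1}{F{\left(v{\left(O{\left(-5 \right)} \right)},l \right)}} = \frac{1}{- \frac{10}{29}} = - \frac{29}{10}$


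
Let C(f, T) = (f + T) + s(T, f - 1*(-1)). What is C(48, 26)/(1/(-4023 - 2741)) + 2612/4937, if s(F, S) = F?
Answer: -3339384188/4937 ≈ -6.7640e+5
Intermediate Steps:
C(f, T) = f + 2*T (C(f, T) = (f + T) + T = (T + f) + T = f + 2*T)
C(48, 26)/(1/(-4023 - 2741)) + 2612/4937 = (48 + 2*26)/(1/(-4023 - 2741)) + 2612/4937 = (48 + 52)/(1/(-6764)) + 2612*(1/4937) = 100/(-1/6764) + 2612/4937 = 100*(-6764) + 2612/4937 = -676400 + 2612/4937 = -3339384188/4937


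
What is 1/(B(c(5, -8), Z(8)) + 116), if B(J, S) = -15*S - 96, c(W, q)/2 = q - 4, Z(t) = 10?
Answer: -1/130 ≈ -0.0076923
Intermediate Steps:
c(W, q) = -8 + 2*q (c(W, q) = 2*(q - 4) = 2*(-4 + q) = -8 + 2*q)
B(J, S) = -96 - 15*S
1/(B(c(5, -8), Z(8)) + 116) = 1/((-96 - 15*10) + 116) = 1/((-96 - 150) + 116) = 1/(-246 + 116) = 1/(-130) = -1/130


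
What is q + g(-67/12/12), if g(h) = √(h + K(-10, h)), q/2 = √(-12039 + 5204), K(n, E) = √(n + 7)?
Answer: √(-67 + 144*I*√3)/12 + 2*I*√6835 ≈ 0.81492 + 166.41*I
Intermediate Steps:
K(n, E) = √(7 + n)
q = 2*I*√6835 (q = 2*√(-12039 + 5204) = 2*√(-6835) = 2*(I*√6835) = 2*I*√6835 ≈ 165.35*I)
g(h) = √(h + I*√3) (g(h) = √(h + √(7 - 10)) = √(h + √(-3)) = √(h + I*√3))
q + g(-67/12/12) = 2*I*√6835 + √(-67/12/12 + I*√3) = 2*I*√6835 + √(-67*1/12*(1/12) + I*√3) = 2*I*√6835 + √(-67/12*1/12 + I*√3) = 2*I*√6835 + √(-67/144 + I*√3) = √(-67/144 + I*√3) + 2*I*√6835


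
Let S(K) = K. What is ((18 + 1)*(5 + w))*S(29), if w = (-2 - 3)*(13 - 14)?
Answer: 5510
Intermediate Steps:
w = 5 (w = -5*(-1) = 5)
((18 + 1)*(5 + w))*S(29) = ((18 + 1)*(5 + 5))*29 = (19*10)*29 = 190*29 = 5510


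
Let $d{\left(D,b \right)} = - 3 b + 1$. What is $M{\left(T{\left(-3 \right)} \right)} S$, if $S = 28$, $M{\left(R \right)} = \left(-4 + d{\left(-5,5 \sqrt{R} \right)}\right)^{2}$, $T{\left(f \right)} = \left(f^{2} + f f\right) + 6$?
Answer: $151452 + 5040 \sqrt{6} \approx 1.638 \cdot 10^{5}$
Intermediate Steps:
$T{\left(f \right)} = 6 + 2 f^{2}$ ($T{\left(f \right)} = \left(f^{2} + f^{2}\right) + 6 = 2 f^{2} + 6 = 6 + 2 f^{2}$)
$d{\left(D,b \right)} = 1 - 3 b$
$M{\left(R \right)} = \left(-3 - 15 \sqrt{R}\right)^{2}$ ($M{\left(R \right)} = \left(-4 - \left(-1 + 3 \cdot 5 \sqrt{R}\right)\right)^{2} = \left(-4 - \left(-1 + 15 \sqrt{R}\right)\right)^{2} = \left(-3 - 15 \sqrt{R}\right)^{2}$)
$M{\left(T{\left(-3 \right)} \right)} S = 9 \left(1 + 5 \sqrt{6 + 2 \left(-3\right)^{2}}\right)^{2} \cdot 28 = 9 \left(1 + 5 \sqrt{6 + 2 \cdot 9}\right)^{2} \cdot 28 = 9 \left(1 + 5 \sqrt{6 + 18}\right)^{2} \cdot 28 = 9 \left(1 + 5 \sqrt{24}\right)^{2} \cdot 28 = 9 \left(1 + 5 \cdot 2 \sqrt{6}\right)^{2} \cdot 28 = 9 \left(1 + 10 \sqrt{6}\right)^{2} \cdot 28 = 252 \left(1 + 10 \sqrt{6}\right)^{2}$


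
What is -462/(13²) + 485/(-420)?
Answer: -55201/14196 ≈ -3.8885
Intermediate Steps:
-462/(13²) + 485/(-420) = -462/169 + 485*(-1/420) = -462*1/169 - 97/84 = -462/169 - 97/84 = -55201/14196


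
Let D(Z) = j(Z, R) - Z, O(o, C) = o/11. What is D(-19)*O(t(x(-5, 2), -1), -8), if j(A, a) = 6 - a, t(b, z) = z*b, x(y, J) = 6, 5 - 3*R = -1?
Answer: -138/11 ≈ -12.545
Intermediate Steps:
R = 2 (R = 5/3 - ⅓*(-1) = 5/3 + ⅓ = 2)
t(b, z) = b*z
O(o, C) = o/11 (O(o, C) = o*(1/11) = o/11)
D(Z) = 4 - Z (D(Z) = (6 - 1*2) - Z = (6 - 2) - Z = 4 - Z)
D(-19)*O(t(x(-5, 2), -1), -8) = (4 - 1*(-19))*((6*(-1))/11) = (4 + 19)*((1/11)*(-6)) = 23*(-6/11) = -138/11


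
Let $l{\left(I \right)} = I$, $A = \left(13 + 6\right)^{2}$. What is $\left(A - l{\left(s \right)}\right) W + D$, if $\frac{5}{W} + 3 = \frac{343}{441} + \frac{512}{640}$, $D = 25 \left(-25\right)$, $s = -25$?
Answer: $- \frac{63425}{32} \approx -1982.0$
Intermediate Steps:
$A = 361$ ($A = 19^{2} = 361$)
$D = -625$
$W = - \frac{225}{64}$ ($W = \frac{5}{-3 + \left(\frac{343}{441} + \frac{512}{640}\right)} = \frac{5}{-3 + \left(343 \cdot \frac{1}{441} + 512 \cdot \frac{1}{640}\right)} = \frac{5}{-3 + \left(\frac{7}{9} + \frac{4}{5}\right)} = \frac{5}{-3 + \frac{71}{45}} = \frac{5}{- \frac{64}{45}} = 5 \left(- \frac{45}{64}\right) = - \frac{225}{64} \approx -3.5156$)
$\left(A - l{\left(s \right)}\right) W + D = \left(361 - -25\right) \left(- \frac{225}{64}\right) - 625 = \left(361 + 25\right) \left(- \frac{225}{64}\right) - 625 = 386 \left(- \frac{225}{64}\right) - 625 = - \frac{43425}{32} - 625 = - \frac{63425}{32}$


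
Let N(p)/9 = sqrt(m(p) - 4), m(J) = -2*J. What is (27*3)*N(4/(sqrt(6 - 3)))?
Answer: 486*sqrt(-9 - 6*sqrt(3)) ≈ 2140.2*I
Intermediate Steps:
N(p) = 9*sqrt(-4 - 2*p) (N(p) = 9*sqrt(-2*p - 4) = 9*sqrt(-4 - 2*p))
(27*3)*N(4/(sqrt(6 - 3))) = (27*3)*(9*sqrt(-4 - 8/(sqrt(6 - 3)))) = 81*(9*sqrt(-4 - 8/(sqrt(3)))) = 81*(9*sqrt(-4 - 8*sqrt(3)/3)) = 729*sqrt(-4 - 8*sqrt(3)/3)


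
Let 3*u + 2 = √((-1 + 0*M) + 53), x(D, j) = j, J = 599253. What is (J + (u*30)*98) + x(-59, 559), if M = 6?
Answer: 597852 + 1960*√13 ≈ 6.0492e+5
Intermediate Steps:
u = -⅔ + 2*√13/3 (u = -⅔ + √((-1 + 0*6) + 53)/3 = -⅔ + √((-1 + 0) + 53)/3 = -⅔ + √(-1 + 53)/3 = -⅔ + √52/3 = -⅔ + (2*√13)/3 = -⅔ + 2*√13/3 ≈ 1.7370)
(J + (u*30)*98) + x(-59, 559) = (599253 + ((-⅔ + 2*√13/3)*30)*98) + 559 = (599253 + (-20 + 20*√13)*98) + 559 = (599253 + (-1960 + 1960*√13)) + 559 = (597293 + 1960*√13) + 559 = 597852 + 1960*√13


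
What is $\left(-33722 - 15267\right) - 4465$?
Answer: $-53454$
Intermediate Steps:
$\left(-33722 - 15267\right) - 4465 = -48989 - 4465 = -53454$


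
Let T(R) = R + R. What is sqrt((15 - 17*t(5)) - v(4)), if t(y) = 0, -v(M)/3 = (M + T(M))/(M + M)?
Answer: sqrt(78)/2 ≈ 4.4159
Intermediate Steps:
T(R) = 2*R
v(M) = -9/2 (v(M) = -3*(M + 2*M)/(M + M) = -3*3*M/(2*M) = -3*3*M*1/(2*M) = -3*3/2 = -9/2)
sqrt((15 - 17*t(5)) - v(4)) = sqrt((15 - 17*0) - 1*(-9/2)) = sqrt((15 + 0) + 9/2) = sqrt(15 + 9/2) = sqrt(39/2) = sqrt(78)/2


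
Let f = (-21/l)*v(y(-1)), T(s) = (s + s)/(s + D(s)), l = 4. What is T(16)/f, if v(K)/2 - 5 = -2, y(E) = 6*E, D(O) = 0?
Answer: -4/63 ≈ -0.063492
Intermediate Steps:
T(s) = 2 (T(s) = (s + s)/(s + 0) = (2*s)/s = 2)
v(K) = 6 (v(K) = 10 + 2*(-2) = 10 - 4 = 6)
f = -63/2 (f = -21/4*6 = -63/2 ≈ -31.500)
T(16)/f = 2/(-63/2) = 2*(-2/63) = -4/63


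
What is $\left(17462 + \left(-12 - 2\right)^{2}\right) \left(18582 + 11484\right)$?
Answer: $530905428$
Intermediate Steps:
$\left(17462 + \left(-12 - 2\right)^{2}\right) \left(18582 + 11484\right) = \left(17462 + \left(-14\right)^{2}\right) 30066 = \left(17462 + 196\right) 30066 = 17658 \cdot 30066 = 530905428$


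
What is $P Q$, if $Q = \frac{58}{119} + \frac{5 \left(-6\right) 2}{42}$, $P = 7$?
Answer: $- \frac{112}{17} \approx -6.5882$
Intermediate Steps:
$Q = - \frac{16}{17}$ ($Q = 58 \cdot \frac{1}{119} + \left(-30\right) 2 \cdot \frac{1}{42} = \frac{58}{119} - \frac{10}{7} = - \frac{16}{17} \approx -0.94118$)
$P Q = 7 \left(- \frac{16}{17}\right) = - \frac{112}{17}$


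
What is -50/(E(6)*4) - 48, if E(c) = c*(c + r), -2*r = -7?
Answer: -5497/114 ≈ -48.219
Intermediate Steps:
r = 7/2 (r = -½*(-7) = 7/2 ≈ 3.5000)
E(c) = c*(7/2 + c) (E(c) = c*(c + 7/2) = c*(7/2 + c))
-50/(E(6)*4) - 48 = -50/(((½)*6*(7 + 2*6))*4) - 48 = -50/(((½)*6*(7 + 12))*4) - 48 = -50/(((½)*6*19)*4) - 48 = -50/(57*4) - 48 = -50/228 - 48 = (1/228)*(-50) - 48 = -25/114 - 48 = -5497/114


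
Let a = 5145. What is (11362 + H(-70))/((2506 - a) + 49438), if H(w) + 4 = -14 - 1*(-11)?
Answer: 11355/46799 ≈ 0.24263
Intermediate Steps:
H(w) = -7 (H(w) = -4 + (-14 - 1*(-11)) = -4 + (-14 + 11) = -4 - 3 = -7)
(11362 + H(-70))/((2506 - a) + 49438) = (11362 - 7)/((2506 - 1*5145) + 49438) = 11355/((2506 - 5145) + 49438) = 11355/(-2639 + 49438) = 11355/46799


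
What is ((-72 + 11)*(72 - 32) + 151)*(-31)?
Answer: 70959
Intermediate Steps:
((-72 + 11)*(72 - 32) + 151)*(-31) = (-61*40 + 151)*(-31) = (-2440 + 151)*(-31) = -2289*(-31) = 70959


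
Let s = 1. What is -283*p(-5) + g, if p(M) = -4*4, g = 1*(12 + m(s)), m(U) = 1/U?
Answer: 4541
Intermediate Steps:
g = 13 (g = 1*(12 + 1/1) = 1*(12 + 1) = 1*13 = 13)
p(M) = -16
-283*p(-5) + g = -283*(-16) + 13 = 4528 + 13 = 4541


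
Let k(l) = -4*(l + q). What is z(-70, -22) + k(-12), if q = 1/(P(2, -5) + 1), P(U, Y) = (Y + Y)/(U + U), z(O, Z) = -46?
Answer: 14/3 ≈ 4.6667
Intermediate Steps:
P(U, Y) = Y/U (P(U, Y) = (2*Y)/((2*U)) = (2*Y)*(1/(2*U)) = Y/U)
q = -⅔ (q = 1/(-5/2 + 1) = 1/(-3/2) = -⅔ ≈ -0.66667)
k(l) = 8/3 - 4*l (k(l) = -4*(l - ⅔) = -4*(-⅔ + l) = 8/3 - 4*l)
z(-70, -22) + k(-12) = -46 + (8/3 - 4*(-12)) = -46 + (8/3 + 48) = -46 + 152/3 = 14/3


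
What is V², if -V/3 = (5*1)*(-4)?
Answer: 3600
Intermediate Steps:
V = 60 (V = -3*5*1*(-4) = -15*(-4) = -3*(-20) = 60)
V² = 60² = 3600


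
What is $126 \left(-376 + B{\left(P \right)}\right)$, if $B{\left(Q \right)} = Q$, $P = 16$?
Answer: $-45360$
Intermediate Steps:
$126 \left(-376 + B{\left(P \right)}\right) = 126 \left(-376 + 16\right) = 126 \left(-360\right) = -45360$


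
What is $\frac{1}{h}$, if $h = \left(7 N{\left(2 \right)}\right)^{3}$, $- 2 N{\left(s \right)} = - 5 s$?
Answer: $\frac{1}{42875} \approx 2.3324 \cdot 10^{-5}$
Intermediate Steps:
$N{\left(s \right)} = \frac{5 s}{2}$ ($N{\left(s \right)} = - \frac{\left(-5\right) s}{2} = \frac{5 s}{2}$)
$h = 42875$ ($h = \left(7 \cdot \frac{5}{2} \cdot 2\right)^{3} = \left(7 \cdot 5\right)^{3} = 35^{3} = 42875$)
$\frac{1}{h} = \frac{1}{42875}$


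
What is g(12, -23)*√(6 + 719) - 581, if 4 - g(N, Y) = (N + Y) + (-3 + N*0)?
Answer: -581 + 90*√29 ≈ -96.335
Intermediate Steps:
g(N, Y) = 7 - N - Y (g(N, Y) = 4 - ((N + Y) + (-3 + N*0)) = 4 - ((N + Y) + (-3 + 0)) = 4 - ((N + Y) - 3) = 4 - (-3 + N + Y) = 4 + (3 - N - Y) = 7 - N - Y)
g(12, -23)*√(6 + 719) - 581 = (7 - 1*12 - 1*(-23))*√(6 + 719) - 581 = (7 - 12 + 23)*√725 - 581 = 18*(5*√29) - 581 = 90*√29 - 581 = -581 + 90*√29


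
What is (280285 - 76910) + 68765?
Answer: 272140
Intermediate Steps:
(280285 - 76910) + 68765 = 203375 + 68765 = 272140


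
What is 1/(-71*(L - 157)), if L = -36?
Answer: 1/13703 ≈ 7.2977e-5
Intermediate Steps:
1/(-71*(L - 157)) = 1/(-71*(-36 - 157)) = 1/(-71*(-193)) = 1/13703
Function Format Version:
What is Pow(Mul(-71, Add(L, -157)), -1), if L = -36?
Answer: Rational(1, 13703) ≈ 7.2977e-5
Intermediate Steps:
Pow(Mul(-71, Add(L, -157)), -1) = Pow(Mul(-71, Add(-36, -157)), -1) = Pow(Mul(-71, -193), -1) = Pow(13703, -1) = Rational(1, 13703)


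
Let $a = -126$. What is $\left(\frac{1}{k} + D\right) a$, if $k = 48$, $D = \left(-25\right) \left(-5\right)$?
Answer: $- \frac{126021}{8} \approx -15753.0$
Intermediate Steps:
$D = 125$
$\left(\frac{1}{k} + D\right) a = \left(\frac{1}{48} + 125\right) \left(-126\right) = \frac{6001}{48} \left(-126\right) = - \frac{126021}{8}$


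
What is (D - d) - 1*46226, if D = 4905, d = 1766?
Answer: -43087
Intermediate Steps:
(D - d) - 1*46226 = (4905 - 1*1766) - 1*46226 = (4905 - 1766) - 46226 = 3139 - 46226 = -43087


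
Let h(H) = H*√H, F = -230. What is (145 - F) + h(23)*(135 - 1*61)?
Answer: 375 + 1702*√23 ≈ 8537.5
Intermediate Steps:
h(H) = H^(3/2)
(145 - F) + h(23)*(135 - 1*61) = (145 - 1*(-230)) + 23^(3/2)*(135 - 1*61) = (145 + 230) + (23*√23)*(135 - 61) = 375 + (23*√23)*74 = 375 + 1702*√23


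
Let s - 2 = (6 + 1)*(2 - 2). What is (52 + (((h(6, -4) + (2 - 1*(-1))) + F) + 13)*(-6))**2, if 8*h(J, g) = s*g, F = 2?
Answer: 2500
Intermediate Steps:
s = 2 (s = 2 + (6 + 1)*(2 - 2) = 2 + 7*0 = 2 + 0 = 2)
h(J, g) = g/4 (h(J, g) = (2*g)/8 = g/4)
(52 + (((h(6, -4) + (2 - 1*(-1))) + F) + 13)*(-6))**2 = (52 + ((((1/4)*(-4) + (2 - 1*(-1))) + 2) + 13)*(-6))**2 = (52 + (((-1 + (2 + 1)) + 2) + 13)*(-6))**2 = (52 + (((-1 + 3) + 2) + 13)*(-6))**2 = (52 + ((2 + 2) + 13)*(-6))**2 = (52 + (4 + 13)*(-6))**2 = (52 + 17*(-6))**2 = (52 - 102)**2 = (-50)**2 = 2500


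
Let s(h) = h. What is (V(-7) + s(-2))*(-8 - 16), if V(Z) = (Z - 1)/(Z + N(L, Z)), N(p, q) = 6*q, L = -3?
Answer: 2160/49 ≈ 44.082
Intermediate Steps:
V(Z) = (-1 + Z)/(7*Z) (V(Z) = (Z - 1)/(Z + 6*Z) = (-1 + Z)/((7*Z)) = (-1 + Z)*(1/(7*Z)) = (-1 + Z)/(7*Z))
(V(-7) + s(-2))*(-8 - 16) = ((⅐)*(-1 - 7)/(-7) - 2)*(-8 - 16) = ((⅐)*(-⅐)*(-8) - 2)*(-24) = (8/49 - 2)*(-24) = -90/49*(-24) = 2160/49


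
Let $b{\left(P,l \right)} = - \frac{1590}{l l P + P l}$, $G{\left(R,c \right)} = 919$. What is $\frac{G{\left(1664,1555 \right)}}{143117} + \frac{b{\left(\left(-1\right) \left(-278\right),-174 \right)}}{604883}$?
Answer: $\frac{775310679320297}{120740091316799786} \approx 0.0064213$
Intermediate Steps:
$b{\left(P,l \right)} = - \frac{1590}{P l + P l^{2}}$ ($b{\left(P,l \right)} = - \frac{1590}{l^{2} P + P l} = - \frac{1590}{P l^{2} + P l} = - \frac{1590}{P l + P l^{2}}$)
$\frac{G{\left(1664,1555 \right)}}{143117} + \frac{b{\left(\left(-1\right) \left(-278\right),-174 \right)}}{604883} = \frac{919}{143117} + \frac{\left(-1590\right) \frac{1}{\left(-1\right) \left(-278\right)} \frac{1}{-174} \frac{1}{1 - 174}}{604883} = 919 \cdot \frac{1}{143117} + \left(-1590\right) \frac{1}{278} \left(- \frac{1}{174}\right) \frac{1}{-173} \cdot \frac{1}{604883} = \frac{919}{143117} + \left(-1590\right) \frac{1}{278} \left(- \frac{1}{174}\right) \left(- \frac{1}{173}\right) \frac{1}{604883} = \frac{919}{143117} - \frac{265}{843646047058} = \frac{775310679320297}{120740091316799786}$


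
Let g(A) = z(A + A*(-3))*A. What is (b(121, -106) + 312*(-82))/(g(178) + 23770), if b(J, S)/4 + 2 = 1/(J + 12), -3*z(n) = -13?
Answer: -2552799/2447998 ≈ -1.0428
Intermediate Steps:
z(n) = 13/3 (z(n) = -1/3*(-13) = 13/3)
g(A) = 13*A/3
b(J, S) = -8 + 4/(12 + J) (b(J, S) = -8 + 4/(J + 12) = -8 + 4/(12 + J))
(b(121, -106) + 312*(-82))/(g(178) + 23770) = (4*(-23 - 2*121)/(12 + 121) + 312*(-82))/((13/3)*178 + 23770) = (4*(-23 - 242)/133 - 25584)/(2314/3 + 23770) = (4*(1/133)*(-265) - 25584)/(73624/3) = (-1060/133 - 25584)*(3/73624) = -3403732/133*3/73624 = -2552799/2447998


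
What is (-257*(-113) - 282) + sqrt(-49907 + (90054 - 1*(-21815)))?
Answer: 28759 + sqrt(61962) ≈ 29008.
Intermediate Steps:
(-257*(-113) - 282) + sqrt(-49907 + (90054 - 1*(-21815))) = (29041 - 282) + sqrt(-49907 + (90054 + 21815)) = 28759 + sqrt(-49907 + 111869) = 28759 + sqrt(61962)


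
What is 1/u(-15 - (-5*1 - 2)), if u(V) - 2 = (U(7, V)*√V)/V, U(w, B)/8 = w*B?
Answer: 1/12546 - 28*I*√2/6273 ≈ 7.9707e-5 - 0.0063124*I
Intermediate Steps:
U(w, B) = 8*B*w (U(w, B) = 8*(w*B) = 8*(B*w) = 8*B*w)
u(V) = 2 + 56*√V (u(V) = 2 + ((8*V*7)*√V)/V = 2 + ((56*V)*√V)/V = 2 + (56*V^(3/2))/V = 2 + 56*√V)
1/u(-15 - (-5*1 - 2)) = 1/(2 + 56*√(-15 - (-5*1 - 2))) = 1/(2 + 56*√(-15 - (-5 - 2))) = 1/(2 + 56*√(-15 - 1*(-7))) = 1/(2 + 56*√(-15 + 7)) = 1/(2 + 56*√(-8)) = 1/(2 + 56*(2*I*√2)) = 1/(2 + 112*I*√2)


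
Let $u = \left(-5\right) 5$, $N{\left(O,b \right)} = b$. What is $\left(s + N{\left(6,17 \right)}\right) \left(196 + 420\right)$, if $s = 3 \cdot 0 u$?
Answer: $10472$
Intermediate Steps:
$u = -25$
$s = 0$ ($s = 3 \cdot 0 \left(-25\right) = 0 \left(-25\right) = 0$)
$\left(s + N{\left(6,17 \right)}\right) \left(196 + 420\right) = \left(0 + 17\right) \left(196 + 420\right) = 17 \cdot 616 = 10472$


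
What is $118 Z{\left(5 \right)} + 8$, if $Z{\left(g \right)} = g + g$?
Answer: $1188$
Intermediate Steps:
$Z{\left(g \right)} = 2 g$
$118 Z{\left(5 \right)} + 8 = 118 \cdot 2 \cdot 5 + 8 = 118 \cdot 10 + 8 = 1180 + 8 = 1188$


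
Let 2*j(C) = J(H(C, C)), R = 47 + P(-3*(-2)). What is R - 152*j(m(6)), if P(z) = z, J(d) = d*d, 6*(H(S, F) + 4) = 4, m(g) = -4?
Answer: -7123/9 ≈ -791.44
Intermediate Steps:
H(S, F) = -10/3 (H(S, F) = -4 + (⅙)*4 = -4 + ⅔ = -10/3)
J(d) = d²
R = 53 (R = 47 - 3*(-2) = 47 + 6 = 53)
j(C) = 50/9 (j(C) = (-10/3)²/2 = (½)*(100/9) = 50/9)
R - 152*j(m(6)) = 53 - 152*50/9 = 53 - 7600/9 = -7123/9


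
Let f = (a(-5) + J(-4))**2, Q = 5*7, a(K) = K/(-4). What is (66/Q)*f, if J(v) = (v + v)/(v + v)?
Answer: 2673/280 ≈ 9.5464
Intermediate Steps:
a(K) = -K/4 (a(K) = K*(-1/4) = -K/4)
Q = 35
J(v) = 1 (J(v) = (2*v)/((2*v)) = (2*v)*(1/(2*v)) = 1)
f = 81/16 (f = (-1/4*(-5) + 1)**2 = (5/4 + 1)**2 = (9/4)**2 = 81/16 ≈ 5.0625)
(66/Q)*f = (66/35)*(81/16) = 2673/280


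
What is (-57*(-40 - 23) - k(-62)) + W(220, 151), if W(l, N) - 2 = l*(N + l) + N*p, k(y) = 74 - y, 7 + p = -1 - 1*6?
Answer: 82963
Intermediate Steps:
p = -14 (p = -7 + (-1 - 1*6) = -7 + (-1 - 6) = -7 - 7 = -14)
W(l, N) = 2 - 14*N + l*(N + l) (W(l, N) = 2 + (l*(N + l) + N*(-14)) = 2 + (l*(N + l) - 14*N) = 2 + (-14*N + l*(N + l)) = 2 - 14*N + l*(N + l))
(-57*(-40 - 23) - k(-62)) + W(220, 151) = (-57*(-40 - 23) - (74 - 1*(-62))) + (2 + 220² - 14*151 + 151*220) = (-57*(-63) - (74 + 62)) + (2 + 48400 - 2114 + 33220) = (3591 - 1*136) + 79508 = (3591 - 136) + 79508 = 3455 + 79508 = 82963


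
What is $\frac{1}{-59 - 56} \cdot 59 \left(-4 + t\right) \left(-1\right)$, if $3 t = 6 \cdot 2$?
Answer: $0$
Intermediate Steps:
$t = 4$ ($t = \frac{6 \cdot 2}{3} = \frac{1}{3} \cdot 12 = 4$)
$\frac{1}{-59 - 56} \cdot 59 \left(-4 + t\right) \left(-1\right) = \frac{1}{-59 - 56} \cdot 59 \left(-4 + 4\right) \left(-1\right) = \frac{1}{-115} \cdot 59 \cdot 0 \left(-1\right) = \left(- \frac{1}{115}\right) 59 \cdot 0 = \left(- \frac{59}{115}\right) 0 = 0$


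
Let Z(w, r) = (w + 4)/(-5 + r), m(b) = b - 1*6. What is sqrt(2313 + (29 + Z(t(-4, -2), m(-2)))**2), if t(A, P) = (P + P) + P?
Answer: sqrt(534538)/13 ≈ 56.240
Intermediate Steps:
m(b) = -6 + b (m(b) = b - 6 = -6 + b)
t(A, P) = 3*P (t(A, P) = 2*P + P = 3*P)
Z(w, r) = (4 + w)/(-5 + r)
sqrt(2313 + (29 + Z(t(-4, -2), m(-2)))**2) = sqrt(2313 + (29 + (4 + 3*(-2))/(-5 + (-6 - 2)))**2) = sqrt(2313 + (29 + (4 - 6)/(-5 - 8))**2) = sqrt(2313 + (29 - 2/(-13))**2) = sqrt(2313 + (29 - 1/13*(-2))**2) = sqrt(2313 + (29 + 2/13)**2) = sqrt(2313 + (379/13)**2) = sqrt(2313 + 143641/169) = sqrt(534538/169) = sqrt(534538)/13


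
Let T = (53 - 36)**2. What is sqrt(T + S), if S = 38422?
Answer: sqrt(38711) ≈ 196.75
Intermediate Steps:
T = 289 (T = 17**2 = 289)
sqrt(T + S) = sqrt(289 + 38422) = sqrt(38711)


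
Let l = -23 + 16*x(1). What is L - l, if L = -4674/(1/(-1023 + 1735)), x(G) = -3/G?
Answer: -3327817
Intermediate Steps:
L = -3327888 (L = -4674/(1/712) = -4674/1/712 = -4674*712 = -3327888)
l = -71 (l = -23 + 16*(-3/1) = -23 + 16*(-3*1) = -23 + 16*(-3) = -23 - 48 = -71)
L - l = -3327888 - 1*(-71) = -3327888 + 71 = -3327817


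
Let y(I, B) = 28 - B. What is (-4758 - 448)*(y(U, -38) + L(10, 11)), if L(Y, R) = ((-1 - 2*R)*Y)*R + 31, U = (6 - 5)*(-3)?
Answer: 12666198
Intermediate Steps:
U = -3 (U = 1*(-3) = -3)
L(Y, R) = 31 + R*Y*(-1 - 2*R) (L(Y, R) = (Y*(-1 - 2*R))*R + 31 = R*Y*(-1 - 2*R) + 31 = 31 + R*Y*(-1 - 2*R))
(-4758 - 448)*(y(U, -38) + L(10, 11)) = (-4758 - 448)*((28 - 1*(-38)) + (31 - 1*11*10 - 2*10*11**2)) = -5206*((28 + 38) + (31 - 110 - 2*10*121)) = -5206*(66 + (31 - 110 - 2420)) = -5206*(66 - 2499) = -5206*(-2433) = 12666198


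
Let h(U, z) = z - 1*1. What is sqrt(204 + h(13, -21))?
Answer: sqrt(182) ≈ 13.491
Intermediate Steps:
h(U, z) = -1 + z (h(U, z) = z - 1 = -1 + z)
sqrt(204 + h(13, -21)) = sqrt(204 + (-1 - 21)) = sqrt(204 - 22) = sqrt(182)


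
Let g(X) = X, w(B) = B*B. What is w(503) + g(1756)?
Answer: 254765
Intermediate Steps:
w(B) = B²
w(503) + g(1756) = 503² + 1756 = 253009 + 1756 = 254765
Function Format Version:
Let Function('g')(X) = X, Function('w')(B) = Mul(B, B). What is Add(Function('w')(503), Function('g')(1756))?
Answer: 254765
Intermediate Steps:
Function('w')(B) = Pow(B, 2)
Add(Function('w')(503), Function('g')(1756)) = Add(Pow(503, 2), 1756) = Add(253009, 1756) = 254765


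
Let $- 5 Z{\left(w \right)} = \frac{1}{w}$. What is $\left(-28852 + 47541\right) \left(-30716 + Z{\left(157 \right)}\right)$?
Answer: $- \frac{450630308029}{785} \approx -5.7405 \cdot 10^{8}$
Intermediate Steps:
$Z{\left(w \right)} = - \frac{1}{5 w}$
$\left(-28852 + 47541\right) \left(-30716 + Z{\left(157 \right)}\right) = \left(-28852 + 47541\right) \left(-30716 - \frac{1}{5 \cdot 157}\right) = 18689 \left(-30716 - \frac{1}{785}\right) = 18689 \left(- \frac{24112061}{785}\right) = - \frac{450630308029}{785}$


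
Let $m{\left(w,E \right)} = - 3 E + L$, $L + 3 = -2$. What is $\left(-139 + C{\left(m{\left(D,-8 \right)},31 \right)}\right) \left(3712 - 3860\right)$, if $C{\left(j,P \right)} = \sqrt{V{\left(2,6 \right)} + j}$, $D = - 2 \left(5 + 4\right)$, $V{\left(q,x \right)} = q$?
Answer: $20572 - 148 \sqrt{21} \approx 19894.0$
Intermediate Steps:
$L = -5$ ($L = -3 - 2 = -5$)
$D = -18$ ($D = \left(-2\right) 9 = -18$)
$m{\left(w,E \right)} = -5 - 3 E$ ($m{\left(w,E \right)} = - 3 E - 5 = -5 - 3 E$)
$C{\left(j,P \right)} = \sqrt{2 + j}$
$\left(-139 + C{\left(m{\left(D,-8 \right)},31 \right)}\right) \left(3712 - 3860\right) = \left(-139 + \sqrt{2 - -19}\right) \left(3712 - 3860\right) = \left(-139 + \sqrt{2 + \left(-5 + 24\right)}\right) \left(-148\right) = \left(-139 + \sqrt{2 + 19}\right) \left(-148\right) = \left(-139 + \sqrt{21}\right) \left(-148\right) = 20572 - 148 \sqrt{21}$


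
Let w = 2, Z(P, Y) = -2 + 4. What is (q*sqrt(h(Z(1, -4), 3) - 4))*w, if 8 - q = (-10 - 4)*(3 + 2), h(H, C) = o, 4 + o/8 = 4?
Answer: 312*I ≈ 312.0*I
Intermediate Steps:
Z(P, Y) = 2
o = 0 (o = -32 + 8*4 = -32 + 32 = 0)
h(H, C) = 0
q = 78 (q = 8 - (-10 - 4)*(3 + 2) = 8 - (-14)*5 = 8 - 1*(-70) = 8 + 70 = 78)
(q*sqrt(h(Z(1, -4), 3) - 4))*w = (78*sqrt(0 - 4))*2 = (78*sqrt(-4))*2 = (78*(2*I))*2 = (156*I)*2 = 312*I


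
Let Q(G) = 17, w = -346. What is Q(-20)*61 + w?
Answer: 691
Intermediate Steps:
Q(-20)*61 + w = 17*61 - 346 = 1037 - 346 = 691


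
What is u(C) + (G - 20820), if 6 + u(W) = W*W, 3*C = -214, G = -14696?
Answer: -273902/9 ≈ -30434.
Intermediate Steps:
C = -214/3 (C = (⅓)*(-214) = -214/3 ≈ -71.333)
u(W) = -6 + W² (u(W) = -6 + W*W = -6 + W²)
u(C) + (G - 20820) = (-6 + (-214/3)²) + (-14696 - 20820) = (-6 + 45796/9) - 35516 = 45742/9 - 35516 = -273902/9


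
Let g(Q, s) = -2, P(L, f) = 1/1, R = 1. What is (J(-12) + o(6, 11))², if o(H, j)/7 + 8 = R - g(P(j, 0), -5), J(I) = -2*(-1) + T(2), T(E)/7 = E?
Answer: 361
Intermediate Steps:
T(E) = 7*E
P(L, f) = 1
J(I) = 16 (J(I) = -2*(-1) + 7*2 = 2 + 14 = 16)
o(H, j) = -35 (o(H, j) = -56 + 7*(1 - 1*(-2)) = -56 + 7*(1 + 2) = -56 + 7*3 = -56 + 21 = -35)
(J(-12) + o(6, 11))² = (16 - 35)² = (-19)² = 361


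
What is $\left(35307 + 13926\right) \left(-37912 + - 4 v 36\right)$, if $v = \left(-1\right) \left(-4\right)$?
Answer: $-1894879704$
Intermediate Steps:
$v = 4$
$\left(35307 + 13926\right) \left(-37912 + - 4 v 36\right) = \left(35307 + 13926\right) \left(-37912 + \left(-4\right) 4 \cdot 36\right) = 49233 \left(-37912 - 576\right) = 49233 \left(-38488\right) = -1894879704$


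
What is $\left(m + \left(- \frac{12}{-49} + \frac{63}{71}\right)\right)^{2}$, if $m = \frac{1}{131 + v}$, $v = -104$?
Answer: $\frac{12063068224}{8823408489} \approx 1.3672$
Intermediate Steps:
$m = \frac{1}{27}$ ($m = \frac{1}{131 - 104} = \frac{1}{27} \approx 0.037037$)
$\left(m + \left(- \frac{12}{-49} + \frac{63}{71}\right)\right)^{2} = \left(\frac{1}{27} + \left(- \frac{12}{-49} + \frac{63}{71}\right)\right)^{2} = \left(\frac{1}{27} + \left(\left(-12\right) \left(- \frac{1}{49}\right) + 63 \cdot \frac{1}{71}\right)\right)^{2} = \left(\frac{1}{27} + \left(\frac{12}{49} + \frac{63}{71}\right)\right)^{2} = \left(\frac{1}{27} + \frac{3939}{3479}\right)^{2} = \left(\frac{109832}{93933}\right)^{2} = \frac{12063068224}{8823408489}$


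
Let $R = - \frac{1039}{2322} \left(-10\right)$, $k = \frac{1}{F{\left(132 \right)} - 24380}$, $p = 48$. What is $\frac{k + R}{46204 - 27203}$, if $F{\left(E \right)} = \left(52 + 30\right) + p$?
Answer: $\frac{125977589}{534958904250} \approx 0.00023549$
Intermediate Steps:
$F{\left(E \right)} = 130$ ($F{\left(E \right)} = \left(52 + 30\right) + 48 = 82 + 48 = 130$)
$k = - \frac{1}{24250}$ ($k = \frac{1}{130 - 24380} = \frac{1}{-24250} = - \frac{1}{24250} \approx -4.1237 \cdot 10^{-5}$)
$R = \frac{5195}{1161}$ ($R = \left(-1039\right) \frac{1}{2322} \left(-10\right) = \left(- \frac{1039}{2322}\right) \left(-10\right) = \frac{5195}{1161} \approx 4.4746$)
$\frac{k + R}{46204 - 27203} = \frac{- \frac{1}{24250} + \frac{5195}{1161}}{46204 - 27203} = \frac{125977589}{28154250 \cdot 19001} = \frac{125977589}{28154250} \cdot \frac{1}{19001} = \frac{125977589}{534958904250}$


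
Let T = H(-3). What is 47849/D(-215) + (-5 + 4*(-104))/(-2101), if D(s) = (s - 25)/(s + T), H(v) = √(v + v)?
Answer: 4322842415/100848 - 47849*I*√6/240 ≈ 42865.0 - 488.36*I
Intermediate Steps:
H(v) = √2*√v (H(v) = √(2*v) = √2*√v)
T = I*√6 (T = √2*√(-3) = √2*(I*√3) = I*√6 ≈ 2.4495*I)
D(s) = (-25 + s)/(s + I*√6) (D(s) = (s - 25)/(s + I*√6) = (-25 + s)/(s + I*√6))
47849/D(-215) + (-5 + 4*(-104))/(-2101) = 47849/(((-25 - 215)/(-215 + I*√6))) + (-5 + 4*(-104))/(-2101) = 47849/((-240/(-215 + I*√6))) + (-5 - 416)*(-1/2101) = 47849/((-240/(-215 + I*√6))) - 421*(-1/2101) = 47849*(43/48 - I*√6/240) + 421/2101 = (2057507/48 - 47849*I*√6/240) + 421/2101 = 4322842415/100848 - 47849*I*√6/240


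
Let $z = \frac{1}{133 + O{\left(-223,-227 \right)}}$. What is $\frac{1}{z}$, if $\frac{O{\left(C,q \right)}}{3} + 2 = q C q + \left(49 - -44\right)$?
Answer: $-34472495$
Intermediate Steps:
$O{\left(C,q \right)} = 273 + 3 C q^{2}$ ($O{\left(C,q \right)} = -6 + 3 \left(q C q + \left(49 - -44\right)\right) = -6 + 3 \left(C q q + \left(49 + 44\right)\right) = -6 + 3 \left(C q^{2} + 93\right) = -6 + 3 \left(93 + C q^{2}\right) = -6 + \left(279 + 3 C q^{2}\right) = 273 + 3 C q^{2}$)
$z = - \frac{1}{34472495}$ ($z = \frac{1}{133 + \left(273 + 3 \left(-223\right) \left(-227\right)^{2}\right)} = \frac{1}{133 + \left(273 + 3 \left(-223\right) 51529\right)} = \frac{1}{133 + \left(273 - 34472901\right)} = \frac{1}{133 - 34472628} = \frac{1}{-34472495} = - \frac{1}{34472495} \approx -2.9009 \cdot 10^{-8}$)
$\frac{1}{z} = \frac{1}{- \frac{1}{34472495}} = -34472495$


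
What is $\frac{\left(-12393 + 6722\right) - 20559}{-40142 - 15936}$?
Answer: $\frac{13115}{28039} \approx 0.46774$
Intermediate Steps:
$\frac{\left(-12393 + 6722\right) - 20559}{-40142 - 15936} = \frac{-5671 - 20559}{-40142 + \left(-17103 + 1167\right)} = - \frac{26230}{-40142 - 15936} = - \frac{26230}{-56078} = \left(-26230\right) \left(- \frac{1}{56078}\right) = \frac{13115}{28039}$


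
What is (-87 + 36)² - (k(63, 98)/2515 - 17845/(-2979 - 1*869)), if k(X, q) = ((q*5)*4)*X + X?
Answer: 24651476081/9677720 ≈ 2547.2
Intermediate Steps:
k(X, q) = X + 20*X*q (k(X, q) = ((5*q)*4)*X + X = (20*q)*X + X = 20*X*q + X = X + 20*X*q)
(-87 + 36)² - (k(63, 98)/2515 - 17845/(-2979 - 1*869)) = (-87 + 36)² - ((63*(1 + 20*98))/2515 - 17845/(-2979 - 1*869)) = (-51)² - ((63*(1 + 1960))*(1/2515) - 17845/(-2979 - 869)) = 2601 - ((63*1961)*(1/2515) - 17845/(-3848)) = 2601 - (123543*(1/2515) - 17845*(-1/3848)) = 2601 - (123543/2515 + 17845/3848) = 2601 - 1*520273639/9677720 = 2601 - 520273639/9677720 = 24651476081/9677720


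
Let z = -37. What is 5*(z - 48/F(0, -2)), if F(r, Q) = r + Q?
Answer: -65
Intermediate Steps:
F(r, Q) = Q + r
5*(z - 48/F(0, -2)) = 5*(-37 - 48/(-2 + 0)) = 5*(-37 - 48/(-2)) = 5*(-37 - 48*(-1/2)) = 5*(-37 + 24) = 5*(-13) = -65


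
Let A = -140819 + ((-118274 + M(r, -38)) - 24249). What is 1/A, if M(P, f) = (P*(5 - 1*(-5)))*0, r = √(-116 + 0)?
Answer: -1/283342 ≈ -3.5293e-6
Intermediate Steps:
r = 2*I*√29 (r = √(-116) = 2*I*√29 ≈ 10.77*I)
M(P, f) = 0 (M(P, f) = (P*(5 + 5))*0 = (P*10)*0 = (10*P)*0 = 0)
A = -283342 (A = -140819 + ((-118274 + 0) - 24249) = -140819 + (-118274 - 24249) = -140819 - 142523 = -283342)
1/A = 1/(-283342) = -1/283342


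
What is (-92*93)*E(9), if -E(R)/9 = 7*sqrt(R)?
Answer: 1617084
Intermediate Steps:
E(R) = -63*sqrt(R)
(-92*93)*E(9) = (-92*93)*(-63*sqrt(9)) = -(-539028)*3 = -8556*(-189) = 1617084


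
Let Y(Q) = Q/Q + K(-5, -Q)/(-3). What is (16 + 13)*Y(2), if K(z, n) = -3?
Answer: 58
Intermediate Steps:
Y(Q) = 2 (Y(Q) = Q/Q - 3/(-3) = 1 - 3*(-1/3) = 1 + 1 = 2)
(16 + 13)*Y(2) = (16 + 13)*2 = 29*2 = 58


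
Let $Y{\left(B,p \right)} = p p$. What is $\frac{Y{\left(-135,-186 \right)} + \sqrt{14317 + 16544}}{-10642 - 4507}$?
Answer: $- \frac{34596}{15149} - \frac{9 \sqrt{381}}{15149} \approx -2.2953$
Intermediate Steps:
$Y{\left(B,p \right)} = p^{2}$
$\frac{Y{\left(-135,-186 \right)} + \sqrt{14317 + 16544}}{-10642 - 4507} = \frac{\left(-186\right)^{2} + \sqrt{14317 + 16544}}{-10642 - 4507} = \frac{34596 + \sqrt{30861}}{-15149} = \left(34596 + 9 \sqrt{381}\right) \left(- \frac{1}{15149}\right) = - \frac{34596}{15149} - \frac{9 \sqrt{381}}{15149}$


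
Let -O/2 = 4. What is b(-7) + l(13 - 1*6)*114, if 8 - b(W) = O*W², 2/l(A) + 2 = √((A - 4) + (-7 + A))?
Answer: -56 - 228*√3 ≈ -450.91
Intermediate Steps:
O = -8 (O = -2*4 = -8)
l(A) = 2/(-2 + √(-11 + 2*A)) (l(A) = 2/(-2 + √((A - 4) + (-7 + A))) = 2/(-2 + √((-4 + A) + (-7 + A))) = 2/(-2 + √(-11 + 2*A)))
b(W) = 8 + 8*W² (b(W) = 8 - (-8)*W² = 8 + 8*W²)
b(-7) + l(13 - 1*6)*114 = (8 + 8*(-7)²) + (2/(-2 + √(-11 + 2*(13 - 1*6))))*114 = (8 + 8*49) + (2/(-2 + √(-11 + 2*(13 - 6))))*114 = (8 + 392) + (2/(-2 + √(-11 + 2*7)))*114 = 400 + (2/(-2 + √(-11 + 14)))*114 = 400 + (2/(-2 + √3))*114 = 400 + 228/(-2 + √3)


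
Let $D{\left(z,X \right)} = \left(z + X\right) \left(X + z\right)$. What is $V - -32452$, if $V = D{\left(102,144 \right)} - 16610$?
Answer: $76358$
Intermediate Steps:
$D{\left(z,X \right)} = \left(X + z\right)^{2}$ ($D{\left(z,X \right)} = \left(X + z\right) \left(X + z\right) = \left(X + z\right)^{2}$)
$V = 43906$ ($V = \left(144 + 102\right)^{2} - 16610 = 246^{2} - 16610 = 60516 - 16610 = 43906$)
$V - -32452 = 43906 - -32452 = 43906 + 32452 = 76358$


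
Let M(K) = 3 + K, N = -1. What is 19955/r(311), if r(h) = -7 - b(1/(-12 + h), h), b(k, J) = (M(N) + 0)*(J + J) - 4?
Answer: -19955/1247 ≈ -16.002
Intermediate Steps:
b(k, J) = -4 + 4*J (b(k, J) = ((3 - 1) + 0)*(J + J) - 4 = (2 + 0)*(2*J) - 4 = 2*(2*J) - 4 = 4*J - 4 = -4 + 4*J)
r(h) = -3 - 4*h (r(h) = -7 - (-4 + 4*h) = -7 + (4 - 4*h) = -3 - 4*h)
19955/r(311) = 19955/(-3 - 4*311) = 19955/(-3 - 1244) = 19955/(-1247) = 19955*(-1/1247) = -19955/1247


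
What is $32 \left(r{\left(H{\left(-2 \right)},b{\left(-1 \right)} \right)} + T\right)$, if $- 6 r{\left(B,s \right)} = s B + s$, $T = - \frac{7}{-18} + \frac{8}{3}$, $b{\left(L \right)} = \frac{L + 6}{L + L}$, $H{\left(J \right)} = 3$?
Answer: $\frac{1360}{9} \approx 151.11$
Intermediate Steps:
$b{\left(L \right)} = \frac{6 + L}{2 L}$
$T = \frac{55}{18}$ ($T = \left(-7\right) \left(- \frac{1}{18}\right) + 8 \cdot \frac{1}{3} = \frac{7}{18} + \frac{8}{3} = \frac{55}{18} \approx 3.0556$)
$r{\left(B,s \right)} = - \frac{s}{6} - \frac{B s}{6}$ ($r{\left(B,s \right)} = - \frac{s B + s}{6} = - \frac{B s + s}{6} = - \frac{s + B s}{6} = - \frac{s}{6} - \frac{B s}{6}$)
$32 \left(r{\left(H{\left(-2 \right)},b{\left(-1 \right)} \right)} + T\right) = 32 \left(- \frac{\frac{6 - 1}{2 \left(-1\right)} \left(1 + 3\right)}{6} + \frac{55}{18}\right) = 32 \left(\left(- \frac{1}{6}\right) \frac{1}{2} \left(-1\right) 5 \cdot 4 + \frac{55}{18}\right) = 32 \left(\left(- \frac{1}{6}\right) \left(- \frac{5}{2}\right) 4 + \frac{55}{18}\right) = 32 \left(\frac{5}{3} + \frac{55}{18}\right) = 32 \cdot \frac{85}{18} = \frac{1360}{9}$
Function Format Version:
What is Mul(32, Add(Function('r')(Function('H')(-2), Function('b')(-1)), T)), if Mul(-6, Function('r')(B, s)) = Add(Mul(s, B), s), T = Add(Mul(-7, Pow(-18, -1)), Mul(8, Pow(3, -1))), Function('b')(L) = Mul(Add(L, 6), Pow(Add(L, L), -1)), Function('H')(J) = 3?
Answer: Rational(1360, 9) ≈ 151.11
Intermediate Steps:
Function('b')(L) = Mul(Rational(1, 2), Pow(L, -1), Add(6, L)) (Function('b')(L) = Mul(Add(6, L), Pow(Mul(2, L), -1)) = Mul(Add(6, L), Mul(Rational(1, 2), Pow(L, -1))) = Mul(Rational(1, 2), Pow(L, -1), Add(6, L)))
T = Rational(55, 18) (T = Add(Mul(-7, Rational(-1, 18)), Mul(8, Rational(1, 3))) = Add(Rational(7, 18), Rational(8, 3)) = Rational(55, 18) ≈ 3.0556)
Function('r')(B, s) = Add(Mul(Rational(-1, 6), s), Mul(Rational(-1, 6), B, s)) (Function('r')(B, s) = Mul(Rational(-1, 6), Add(Mul(s, B), s)) = Mul(Rational(-1, 6), Add(Mul(B, s), s)) = Mul(Rational(-1, 6), Add(s, Mul(B, s))) = Add(Mul(Rational(-1, 6), s), Mul(Rational(-1, 6), B, s)))
Mul(32, Add(Function('r')(Function('H')(-2), Function('b')(-1)), T)) = Mul(32, Add(Mul(Rational(-1, 6), Mul(Rational(1, 2), Pow(-1, -1), Add(6, -1)), Add(1, 3)), Rational(55, 18))) = Mul(32, Add(Mul(Rational(-1, 6), Mul(Rational(1, 2), -1, 5), 4), Rational(55, 18))) = Mul(32, Add(Mul(Rational(-1, 6), Rational(-5, 2), 4), Rational(55, 18))) = Mul(32, Add(Rational(5, 3), Rational(55, 18))) = Mul(32, Rational(85, 18)) = Rational(1360, 9)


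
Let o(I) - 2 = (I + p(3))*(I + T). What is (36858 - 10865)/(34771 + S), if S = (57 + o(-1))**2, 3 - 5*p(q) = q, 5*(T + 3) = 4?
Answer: 649825/965996 ≈ 0.67270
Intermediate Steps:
T = -11/5 (T = -3 + (1/5)*4 = -3 + 4/5 = -11/5 ≈ -2.2000)
p(q) = 3/5 - q/5
o(I) = 2 + I*(-11/5 + I) (o(I) = 2 + (I + (3/5 - 1/5*3))*(I - 11/5) = 2 + (I + (3/5 - 3/5))*(-11/5 + I) = 2 + (I + 0)*(-11/5 + I) = 2 + I*(-11/5 + I))
S = 96721/25 (S = (57 + (2 + (-1)**2 - 11/5*(-1)))**2 = (57 + (2 + 1 + 11/5))**2 = (57 + 26/5)**2 = (311/5)**2 = 96721/25 ≈ 3868.8)
(36858 - 10865)/(34771 + S) = (36858 - 10865)/(34771 + 96721/25) = 25993/(965996/25) = 25993*(25/965996) = 649825/965996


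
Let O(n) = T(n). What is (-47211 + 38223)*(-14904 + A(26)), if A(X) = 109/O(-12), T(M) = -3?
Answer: 134283716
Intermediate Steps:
O(n) = -3
A(X) = -109/3 (A(X) = 109/(-3) = 109*(-⅓) = -109/3)
(-47211 + 38223)*(-14904 + A(26)) = (-47211 + 38223)*(-14904 - 109/3) = -8988*(-44821/3) = 134283716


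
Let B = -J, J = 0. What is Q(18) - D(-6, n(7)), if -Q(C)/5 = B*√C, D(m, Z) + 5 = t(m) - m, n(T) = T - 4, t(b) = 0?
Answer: -1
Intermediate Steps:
n(T) = -4 + T
D(m, Z) = -5 - m (D(m, Z) = -5 + (0 - m) = -5 - m)
B = 0 (B = -1*0 = 0)
Q(C) = 0 (Q(C) = -0*√C = -5*0 = 0)
Q(18) - D(-6, n(7)) = 0 - (-5 - 1*(-6)) = 0 - (-5 + 6) = 0 - 1*1 = 0 - 1 = -1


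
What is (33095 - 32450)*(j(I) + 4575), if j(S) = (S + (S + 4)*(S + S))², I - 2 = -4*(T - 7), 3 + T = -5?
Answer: 43860703695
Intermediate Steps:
T = -8 (T = -3 - 5 = -8)
I = 62 (I = 2 - 4*(-8 - 7) = 2 - 4*(-15) = 2 + 60 = 62)
j(S) = (S + 2*S*(4 + S))² (j(S) = (S + (4 + S)*(2*S))² = (S + 2*S*(4 + S))²)
(33095 - 32450)*(j(I) + 4575) = (33095 - 32450)*(62²*(9 + 2*62)² + 4575) = 645*(3844*(9 + 124)² + 4575) = 645*(3844*133² + 4575) = 645*(3844*17689 + 4575) = 645*(67996516 + 4575) = 645*68001091 = 43860703695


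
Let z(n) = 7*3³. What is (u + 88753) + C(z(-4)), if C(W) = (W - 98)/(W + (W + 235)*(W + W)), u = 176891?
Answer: 6089357425/22923 ≈ 2.6564e+5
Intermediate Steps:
z(n) = 189 (z(n) = 7*27 = 189)
C(W) = (-98 + W)/(W + 2*W*(235 + W)) (C(W) = (-98 + W)/(W + (235 + W)*(2*W)) = (-98 + W)/(W + 2*W*(235 + W)))
(u + 88753) + C(z(-4)) = (176891 + 88753) + (-98 + 189)/(189*(471 + 2*189)) = 265644 + (1/189)*91/(471 + 378) = 265644 + (1/189)*91/849 = 265644 + (1/189)*(1/849)*91 = 265644 + 13/22923 = 6089357425/22923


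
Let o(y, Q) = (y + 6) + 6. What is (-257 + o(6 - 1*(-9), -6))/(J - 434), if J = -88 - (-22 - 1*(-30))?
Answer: 23/53 ≈ 0.43396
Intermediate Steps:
J = -96 (J = -88 - (-22 + 30) = -88 - 1*8 = -88 - 8 = -96)
o(y, Q) = 12 + y (o(y, Q) = (6 + y) + 6 = 12 + y)
(-257 + o(6 - 1*(-9), -6))/(J - 434) = (-257 + (12 + (6 - 1*(-9))))/(-96 - 434) = (-257 + (12 + (6 + 9)))/(-530) = (-257 + (12 + 15))*(-1/530) = (-257 + 27)*(-1/530) = -230*(-1/530) = 23/53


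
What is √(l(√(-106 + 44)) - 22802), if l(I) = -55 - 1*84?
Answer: 3*I*√2549 ≈ 151.46*I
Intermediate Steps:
l(I) = -139 (l(I) = -55 - 84 = -139)
√(l(√(-106 + 44)) - 22802) = √(-139 - 22802) = √(-22941) = 3*I*√2549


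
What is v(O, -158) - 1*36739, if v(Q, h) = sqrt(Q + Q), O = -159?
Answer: -36739 + I*sqrt(318) ≈ -36739.0 + 17.833*I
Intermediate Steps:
v(Q, h) = sqrt(2)*sqrt(Q) (v(Q, h) = sqrt(2*Q) = sqrt(2)*sqrt(Q))
v(O, -158) - 1*36739 = sqrt(2)*sqrt(-159) - 1*36739 = sqrt(2)*(I*sqrt(159)) - 36739 = I*sqrt(318) - 36739 = -36739 + I*sqrt(318)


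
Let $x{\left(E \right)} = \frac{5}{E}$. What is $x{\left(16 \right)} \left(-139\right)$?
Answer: $- \frac{695}{16} \approx -43.438$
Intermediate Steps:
$x{\left(16 \right)} \left(-139\right) = \frac{5}{16} \left(-139\right) = - \frac{695}{16}$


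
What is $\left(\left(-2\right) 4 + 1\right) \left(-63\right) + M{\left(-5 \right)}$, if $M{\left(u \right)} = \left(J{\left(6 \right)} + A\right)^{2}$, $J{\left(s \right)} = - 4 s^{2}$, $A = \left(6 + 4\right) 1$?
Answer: $18397$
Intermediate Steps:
$A = 10$ ($A = 10 \cdot 1 = 10$)
$M{\left(u \right)} = 17956$ ($M{\left(u \right)} = \left(- 4 \cdot 6^{2} + 10\right)^{2} = \left(\left(-4\right) 36 + 10\right)^{2} = \left(-144 + 10\right)^{2} = \left(-134\right)^{2} = 17956$)
$\left(\left(-2\right) 4 + 1\right) \left(-63\right) + M{\left(-5 \right)} = \left(\left(-2\right) 4 + 1\right) \left(-63\right) + 17956 = \left(-8 + 1\right) \left(-63\right) + 17956 = \left(-7\right) \left(-63\right) + 17956 = 441 + 17956 = 18397$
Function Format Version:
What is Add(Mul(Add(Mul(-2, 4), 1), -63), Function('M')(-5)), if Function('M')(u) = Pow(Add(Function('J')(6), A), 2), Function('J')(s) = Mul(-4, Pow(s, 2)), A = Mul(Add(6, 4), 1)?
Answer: 18397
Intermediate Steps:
A = 10 (A = Mul(10, 1) = 10)
Function('M')(u) = 17956 (Function('M')(u) = Pow(Add(Mul(-4, Pow(6, 2)), 10), 2) = Pow(Add(Mul(-4, 36), 10), 2) = Pow(Add(-144, 10), 2) = Pow(-134, 2) = 17956)
Add(Mul(Add(Mul(-2, 4), 1), -63), Function('M')(-5)) = Add(Mul(Add(Mul(-2, 4), 1), -63), 17956) = Add(Mul(Add(-8, 1), -63), 17956) = Add(Mul(-7, -63), 17956) = Add(441, 17956) = 18397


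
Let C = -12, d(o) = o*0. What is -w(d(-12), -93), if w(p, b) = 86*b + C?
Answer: 8010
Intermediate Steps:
d(o) = 0
w(p, b) = -12 + 86*b (w(p, b) = 86*b - 12 = -12 + 86*b)
-w(d(-12), -93) = -(-12 + 86*(-93)) = -(-12 - 7998) = -1*(-8010) = 8010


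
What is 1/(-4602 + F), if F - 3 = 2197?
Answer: -1/2402 ≈ -0.00041632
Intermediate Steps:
F = 2200 (F = 3 + 2197 = 2200)
1/(-4602 + F) = 1/(-4602 + 2200) = 1/(-2402) = -1/2402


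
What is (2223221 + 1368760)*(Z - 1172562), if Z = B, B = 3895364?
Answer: 9780253050762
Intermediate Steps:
Z = 3895364
(2223221 + 1368760)*(Z - 1172562) = (2223221 + 1368760)*(3895364 - 1172562) = 3591981*2722802 = 9780253050762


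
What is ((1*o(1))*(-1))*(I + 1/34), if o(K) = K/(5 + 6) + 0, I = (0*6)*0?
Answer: -1/374 ≈ -0.0026738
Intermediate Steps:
I = 0 (I = 0*0 = 0)
o(K) = K/11 (o(K) = K/11 + 0 = K/11)
((1*o(1))*(-1))*(I + 1/34) = ((1*((1/11)*1))*(-1))*(0 + 1/34) = ((1*(1/11))*(-1))*(0 + 1/34) = ((1/11)*(-1))*(1/34) = -1/11*1/34 = -1/374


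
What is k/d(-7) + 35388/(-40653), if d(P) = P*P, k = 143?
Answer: 453263/221333 ≈ 2.0479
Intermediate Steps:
d(P) = P²
k/d(-7) + 35388/(-40653) = 143/((-7)²) + 35388/(-40653) = 143/49 + 35388*(-1/40653) = 143*(1/49) - 3932/4517 = 143/49 - 3932/4517 = 453263/221333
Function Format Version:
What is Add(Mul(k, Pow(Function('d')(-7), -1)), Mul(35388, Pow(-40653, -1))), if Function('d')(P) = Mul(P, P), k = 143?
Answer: Rational(453263, 221333) ≈ 2.0479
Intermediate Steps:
Function('d')(P) = Pow(P, 2)
Add(Mul(k, Pow(Function('d')(-7), -1)), Mul(35388, Pow(-40653, -1))) = Add(Mul(143, Pow(Pow(-7, 2), -1)), Mul(35388, Pow(-40653, -1))) = Add(Mul(143, Pow(49, -1)), Mul(35388, Rational(-1, 40653))) = Add(Mul(143, Rational(1, 49)), Rational(-3932, 4517)) = Add(Rational(143, 49), Rational(-3932, 4517)) = Rational(453263, 221333)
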